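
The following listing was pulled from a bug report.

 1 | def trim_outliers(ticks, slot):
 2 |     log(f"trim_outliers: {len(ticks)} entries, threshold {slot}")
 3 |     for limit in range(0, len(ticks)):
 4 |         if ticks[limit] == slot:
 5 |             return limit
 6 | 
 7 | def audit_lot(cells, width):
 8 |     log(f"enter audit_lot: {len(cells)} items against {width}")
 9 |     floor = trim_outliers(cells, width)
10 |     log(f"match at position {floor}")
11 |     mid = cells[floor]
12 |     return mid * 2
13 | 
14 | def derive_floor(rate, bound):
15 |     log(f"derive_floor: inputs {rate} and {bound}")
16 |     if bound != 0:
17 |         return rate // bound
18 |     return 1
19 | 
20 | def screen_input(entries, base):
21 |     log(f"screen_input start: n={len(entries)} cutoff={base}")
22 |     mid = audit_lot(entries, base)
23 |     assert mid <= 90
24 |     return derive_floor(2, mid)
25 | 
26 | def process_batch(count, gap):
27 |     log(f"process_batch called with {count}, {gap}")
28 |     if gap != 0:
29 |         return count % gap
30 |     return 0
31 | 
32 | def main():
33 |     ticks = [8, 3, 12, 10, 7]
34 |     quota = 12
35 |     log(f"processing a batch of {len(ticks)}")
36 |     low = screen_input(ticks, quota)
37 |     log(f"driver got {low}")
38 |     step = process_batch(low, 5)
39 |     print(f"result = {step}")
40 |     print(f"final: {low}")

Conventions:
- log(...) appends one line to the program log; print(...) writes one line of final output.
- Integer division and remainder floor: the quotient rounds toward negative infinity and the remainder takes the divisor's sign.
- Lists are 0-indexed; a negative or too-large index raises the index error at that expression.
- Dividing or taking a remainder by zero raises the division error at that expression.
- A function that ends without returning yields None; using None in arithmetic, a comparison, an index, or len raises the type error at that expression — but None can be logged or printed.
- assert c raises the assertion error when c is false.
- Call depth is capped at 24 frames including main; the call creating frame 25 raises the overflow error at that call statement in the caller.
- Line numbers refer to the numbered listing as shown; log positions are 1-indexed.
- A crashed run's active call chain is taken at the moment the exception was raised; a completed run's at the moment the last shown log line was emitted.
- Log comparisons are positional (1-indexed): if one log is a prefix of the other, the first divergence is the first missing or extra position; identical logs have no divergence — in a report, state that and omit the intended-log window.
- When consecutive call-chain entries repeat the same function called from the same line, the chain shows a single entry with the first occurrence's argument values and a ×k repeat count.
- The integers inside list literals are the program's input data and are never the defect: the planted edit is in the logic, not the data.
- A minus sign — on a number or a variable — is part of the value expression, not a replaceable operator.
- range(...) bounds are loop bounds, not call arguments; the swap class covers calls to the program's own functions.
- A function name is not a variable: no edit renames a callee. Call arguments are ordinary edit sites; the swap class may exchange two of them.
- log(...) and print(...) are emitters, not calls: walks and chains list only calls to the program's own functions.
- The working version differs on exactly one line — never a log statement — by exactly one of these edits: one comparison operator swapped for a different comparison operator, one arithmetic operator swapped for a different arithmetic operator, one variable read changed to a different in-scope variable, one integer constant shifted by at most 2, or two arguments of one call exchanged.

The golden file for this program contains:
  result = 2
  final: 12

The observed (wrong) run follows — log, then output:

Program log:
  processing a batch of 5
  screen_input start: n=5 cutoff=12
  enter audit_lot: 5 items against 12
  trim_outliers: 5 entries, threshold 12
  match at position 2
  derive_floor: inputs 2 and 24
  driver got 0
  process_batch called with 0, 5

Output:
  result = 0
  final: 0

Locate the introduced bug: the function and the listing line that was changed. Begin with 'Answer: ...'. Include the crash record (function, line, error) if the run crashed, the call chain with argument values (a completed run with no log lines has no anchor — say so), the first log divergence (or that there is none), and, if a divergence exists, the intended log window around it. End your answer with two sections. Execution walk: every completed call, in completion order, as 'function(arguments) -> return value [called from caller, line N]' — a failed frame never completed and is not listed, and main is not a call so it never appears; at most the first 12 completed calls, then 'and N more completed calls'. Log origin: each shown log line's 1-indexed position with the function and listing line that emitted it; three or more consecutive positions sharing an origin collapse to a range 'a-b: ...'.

Answer: the defect is in screen_input at line 24.
Key observation: The log first diverges at position 6: the faulty run prints 'derive_floor: inputs 2 and 24' where the working version prints 'derive_floor: inputs 24 and 2'.
Call chain: main -> process_batch(0, 5) (called at line 38).
First divergence: at position 6 the run shows 'derive_floor: inputs 2 and 24' where the working version logs 'derive_floor: inputs 24 and 2'.
Intended log window:
  4: trim_outliers: 5 entries, threshold 12
  5: match at position 2
  6: derive_floor: inputs 24 and 2
  7: driver got 12
Execution walk:
  trim_outliers([8, 3, 12, 10, 7], 12) -> 2  [called from audit_lot, line 9]
  audit_lot([8, 3, 12, 10, 7], 12) -> 24  [called from screen_input, line 22]
  derive_floor(2, 24) -> 0  [called from screen_input, line 24]
  screen_input([8, 3, 12, 10, 7], 12) -> 0  [called from main, line 36]
  process_batch(0, 5) -> 0  [called from main, line 38]
Log origins:
  1: emitted by main (line 35)
  2: emitted by screen_input (line 21)
  3: emitted by audit_lot (line 8)
  4: emitted by trim_outliers (line 2)
  5: emitted by audit_lot (line 10)
  6: emitted by derive_floor (line 15)
  7: emitted by main (line 37)
  8: emitted by process_batch (line 27)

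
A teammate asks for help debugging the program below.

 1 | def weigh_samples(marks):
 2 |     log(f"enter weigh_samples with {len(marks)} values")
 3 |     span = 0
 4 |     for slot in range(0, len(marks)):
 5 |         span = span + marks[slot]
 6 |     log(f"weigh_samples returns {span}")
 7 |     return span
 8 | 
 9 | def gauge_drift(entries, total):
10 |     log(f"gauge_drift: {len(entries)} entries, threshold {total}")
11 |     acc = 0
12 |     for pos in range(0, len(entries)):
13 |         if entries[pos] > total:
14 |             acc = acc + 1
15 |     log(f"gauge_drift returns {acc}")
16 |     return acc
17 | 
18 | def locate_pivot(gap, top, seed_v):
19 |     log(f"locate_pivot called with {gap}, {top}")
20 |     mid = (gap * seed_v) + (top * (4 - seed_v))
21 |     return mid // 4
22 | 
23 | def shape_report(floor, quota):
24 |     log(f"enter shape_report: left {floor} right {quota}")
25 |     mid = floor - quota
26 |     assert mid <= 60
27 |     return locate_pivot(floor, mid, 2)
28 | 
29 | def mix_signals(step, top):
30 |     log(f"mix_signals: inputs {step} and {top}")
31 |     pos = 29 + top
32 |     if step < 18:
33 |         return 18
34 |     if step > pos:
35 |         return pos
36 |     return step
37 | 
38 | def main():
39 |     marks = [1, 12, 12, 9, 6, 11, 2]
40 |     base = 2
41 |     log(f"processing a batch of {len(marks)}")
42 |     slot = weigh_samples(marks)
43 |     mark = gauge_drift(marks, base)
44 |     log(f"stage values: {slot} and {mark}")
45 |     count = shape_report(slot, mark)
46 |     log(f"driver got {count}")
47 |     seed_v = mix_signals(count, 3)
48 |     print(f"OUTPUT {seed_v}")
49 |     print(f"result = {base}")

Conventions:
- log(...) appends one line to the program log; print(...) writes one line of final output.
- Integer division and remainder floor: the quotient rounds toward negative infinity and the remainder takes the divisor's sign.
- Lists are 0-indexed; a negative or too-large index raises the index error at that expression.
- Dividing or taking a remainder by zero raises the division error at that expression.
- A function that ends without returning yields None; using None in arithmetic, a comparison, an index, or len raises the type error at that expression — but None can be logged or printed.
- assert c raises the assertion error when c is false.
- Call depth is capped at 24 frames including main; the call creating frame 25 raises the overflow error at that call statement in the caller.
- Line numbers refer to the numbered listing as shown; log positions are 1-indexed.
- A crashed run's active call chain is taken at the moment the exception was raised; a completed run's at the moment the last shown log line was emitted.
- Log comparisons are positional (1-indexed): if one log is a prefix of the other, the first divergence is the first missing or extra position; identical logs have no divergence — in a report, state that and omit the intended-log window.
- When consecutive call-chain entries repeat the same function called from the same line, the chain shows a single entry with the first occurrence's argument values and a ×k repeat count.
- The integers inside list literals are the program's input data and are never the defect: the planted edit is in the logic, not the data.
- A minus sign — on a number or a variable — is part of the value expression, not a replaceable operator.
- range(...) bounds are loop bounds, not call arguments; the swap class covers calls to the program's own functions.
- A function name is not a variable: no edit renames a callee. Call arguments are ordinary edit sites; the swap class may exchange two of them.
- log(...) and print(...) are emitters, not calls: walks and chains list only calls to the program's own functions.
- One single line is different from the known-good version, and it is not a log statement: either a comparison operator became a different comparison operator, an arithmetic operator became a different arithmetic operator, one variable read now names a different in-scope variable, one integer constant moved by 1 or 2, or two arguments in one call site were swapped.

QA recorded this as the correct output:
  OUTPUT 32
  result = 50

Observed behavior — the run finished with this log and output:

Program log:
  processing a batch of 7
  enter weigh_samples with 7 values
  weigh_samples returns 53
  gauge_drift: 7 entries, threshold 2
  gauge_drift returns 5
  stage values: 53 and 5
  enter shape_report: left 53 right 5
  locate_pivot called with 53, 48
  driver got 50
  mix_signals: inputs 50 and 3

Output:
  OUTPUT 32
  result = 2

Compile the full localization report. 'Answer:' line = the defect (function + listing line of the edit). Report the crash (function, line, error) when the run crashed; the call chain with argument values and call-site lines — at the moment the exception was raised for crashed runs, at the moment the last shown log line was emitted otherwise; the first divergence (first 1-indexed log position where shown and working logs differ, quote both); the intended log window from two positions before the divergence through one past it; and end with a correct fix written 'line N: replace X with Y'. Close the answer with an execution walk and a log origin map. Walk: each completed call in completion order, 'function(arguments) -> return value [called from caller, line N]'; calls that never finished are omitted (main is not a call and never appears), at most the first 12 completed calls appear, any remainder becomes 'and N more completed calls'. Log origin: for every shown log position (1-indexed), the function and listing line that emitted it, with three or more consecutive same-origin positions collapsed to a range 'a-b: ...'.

Answer: the defect is in main at line 49.
Key observation: Every logged value matches the working version; the printed result is what differs.
Call chain: main -> mix_signals(50, 3) (called at line 47).
First divergence: none — the logs agree in full.
Execution walk:
  weigh_samples([1, 12, 12, 9, 6, 11, 2]) -> 53  [called from main, line 42]
  gauge_drift([1, 12, 12, 9, 6, 11, 2], 2) -> 5  [called from main, line 43]
  locate_pivot(53, 48, 2) -> 50  [called from shape_report, line 27]
  shape_report(53, 5) -> 50  [called from main, line 45]
  mix_signals(50, 3) -> 32  [called from main, line 47]
Log origins:
  1: logged in main at line 41
  2: logged in weigh_samples at line 2
  3: logged in weigh_samples at line 6
  4: logged in gauge_drift at line 10
  5: logged in gauge_drift at line 15
  6: logged in main at line 44
  7: logged in shape_report at line 24
  8: logged in locate_pivot at line 19
  9: logged in main at line 46
  10: logged in mix_signals at line 30
A correct fix: line 49: replace `base` with `count`.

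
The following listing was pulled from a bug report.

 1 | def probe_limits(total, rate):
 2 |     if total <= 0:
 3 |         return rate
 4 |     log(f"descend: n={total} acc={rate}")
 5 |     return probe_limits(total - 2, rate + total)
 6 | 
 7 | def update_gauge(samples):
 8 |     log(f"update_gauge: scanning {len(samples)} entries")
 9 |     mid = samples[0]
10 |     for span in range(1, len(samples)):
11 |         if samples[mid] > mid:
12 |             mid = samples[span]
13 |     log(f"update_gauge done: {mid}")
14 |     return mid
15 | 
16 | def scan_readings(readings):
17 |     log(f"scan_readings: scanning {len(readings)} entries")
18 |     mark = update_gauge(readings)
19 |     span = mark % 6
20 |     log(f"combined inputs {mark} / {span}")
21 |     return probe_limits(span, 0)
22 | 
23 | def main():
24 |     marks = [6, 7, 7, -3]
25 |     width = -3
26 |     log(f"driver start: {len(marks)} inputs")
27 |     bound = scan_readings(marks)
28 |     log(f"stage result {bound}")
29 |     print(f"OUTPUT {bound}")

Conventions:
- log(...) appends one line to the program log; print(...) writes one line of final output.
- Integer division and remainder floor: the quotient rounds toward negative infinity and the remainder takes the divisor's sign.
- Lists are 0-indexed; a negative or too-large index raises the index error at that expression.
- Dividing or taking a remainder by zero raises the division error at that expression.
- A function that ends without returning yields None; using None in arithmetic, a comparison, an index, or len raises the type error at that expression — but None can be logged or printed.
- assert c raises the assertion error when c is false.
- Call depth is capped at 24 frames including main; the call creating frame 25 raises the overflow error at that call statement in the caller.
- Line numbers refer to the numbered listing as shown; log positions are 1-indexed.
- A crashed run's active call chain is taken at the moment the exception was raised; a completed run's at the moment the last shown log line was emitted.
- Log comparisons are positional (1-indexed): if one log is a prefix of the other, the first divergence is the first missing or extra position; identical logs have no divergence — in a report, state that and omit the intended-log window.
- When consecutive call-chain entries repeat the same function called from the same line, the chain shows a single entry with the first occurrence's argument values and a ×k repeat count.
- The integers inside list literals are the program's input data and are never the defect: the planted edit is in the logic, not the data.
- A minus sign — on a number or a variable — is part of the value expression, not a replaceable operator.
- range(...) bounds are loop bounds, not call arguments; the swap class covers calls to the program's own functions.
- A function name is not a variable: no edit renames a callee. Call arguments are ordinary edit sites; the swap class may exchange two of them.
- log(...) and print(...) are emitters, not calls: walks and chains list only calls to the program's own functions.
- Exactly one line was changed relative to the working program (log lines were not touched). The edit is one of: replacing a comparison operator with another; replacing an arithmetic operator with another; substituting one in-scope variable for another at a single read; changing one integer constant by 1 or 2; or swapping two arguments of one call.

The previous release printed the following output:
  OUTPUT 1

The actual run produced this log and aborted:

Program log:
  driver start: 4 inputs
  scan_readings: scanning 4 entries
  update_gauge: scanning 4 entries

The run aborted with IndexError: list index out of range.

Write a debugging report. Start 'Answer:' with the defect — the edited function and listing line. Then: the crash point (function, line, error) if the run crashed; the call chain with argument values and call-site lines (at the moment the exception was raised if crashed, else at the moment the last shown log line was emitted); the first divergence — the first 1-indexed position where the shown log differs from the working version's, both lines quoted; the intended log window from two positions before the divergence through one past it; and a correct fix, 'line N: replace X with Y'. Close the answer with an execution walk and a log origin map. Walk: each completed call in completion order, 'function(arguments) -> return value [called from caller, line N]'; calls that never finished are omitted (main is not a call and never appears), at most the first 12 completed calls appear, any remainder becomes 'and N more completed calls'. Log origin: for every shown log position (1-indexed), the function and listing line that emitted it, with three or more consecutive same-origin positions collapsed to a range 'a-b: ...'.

Answer: the defect is in update_gauge at line 11.
Key observation: A complete run would log 'update_gauge done: 7' next, but this one stopped at 3 lines.
Crash: update_gauge, line 11, IndexError.
Call chain: main -> scan_readings([6, 7, 7, -3]) (called at line 27) -> update_gauge([6, 7, 7, -3]) (called at line 18).
First divergence: position 4; the shown log stops at 3 lines while the working version next logs 'update_gauge done: 7'.
Intended log window:
  2: scan_readings: scanning 4 entries
  3: update_gauge: scanning 4 entries
  4: update_gauge done: 7
  5: combined inputs 7 / 1
Execution walk:
  (no call completed)
Log origins:
  1 — main, line 26
  2 — scan_readings, line 17
  3 — update_gauge, line 8
A correct fix: line 11: replace `samples[mid]` with `samples[span]`.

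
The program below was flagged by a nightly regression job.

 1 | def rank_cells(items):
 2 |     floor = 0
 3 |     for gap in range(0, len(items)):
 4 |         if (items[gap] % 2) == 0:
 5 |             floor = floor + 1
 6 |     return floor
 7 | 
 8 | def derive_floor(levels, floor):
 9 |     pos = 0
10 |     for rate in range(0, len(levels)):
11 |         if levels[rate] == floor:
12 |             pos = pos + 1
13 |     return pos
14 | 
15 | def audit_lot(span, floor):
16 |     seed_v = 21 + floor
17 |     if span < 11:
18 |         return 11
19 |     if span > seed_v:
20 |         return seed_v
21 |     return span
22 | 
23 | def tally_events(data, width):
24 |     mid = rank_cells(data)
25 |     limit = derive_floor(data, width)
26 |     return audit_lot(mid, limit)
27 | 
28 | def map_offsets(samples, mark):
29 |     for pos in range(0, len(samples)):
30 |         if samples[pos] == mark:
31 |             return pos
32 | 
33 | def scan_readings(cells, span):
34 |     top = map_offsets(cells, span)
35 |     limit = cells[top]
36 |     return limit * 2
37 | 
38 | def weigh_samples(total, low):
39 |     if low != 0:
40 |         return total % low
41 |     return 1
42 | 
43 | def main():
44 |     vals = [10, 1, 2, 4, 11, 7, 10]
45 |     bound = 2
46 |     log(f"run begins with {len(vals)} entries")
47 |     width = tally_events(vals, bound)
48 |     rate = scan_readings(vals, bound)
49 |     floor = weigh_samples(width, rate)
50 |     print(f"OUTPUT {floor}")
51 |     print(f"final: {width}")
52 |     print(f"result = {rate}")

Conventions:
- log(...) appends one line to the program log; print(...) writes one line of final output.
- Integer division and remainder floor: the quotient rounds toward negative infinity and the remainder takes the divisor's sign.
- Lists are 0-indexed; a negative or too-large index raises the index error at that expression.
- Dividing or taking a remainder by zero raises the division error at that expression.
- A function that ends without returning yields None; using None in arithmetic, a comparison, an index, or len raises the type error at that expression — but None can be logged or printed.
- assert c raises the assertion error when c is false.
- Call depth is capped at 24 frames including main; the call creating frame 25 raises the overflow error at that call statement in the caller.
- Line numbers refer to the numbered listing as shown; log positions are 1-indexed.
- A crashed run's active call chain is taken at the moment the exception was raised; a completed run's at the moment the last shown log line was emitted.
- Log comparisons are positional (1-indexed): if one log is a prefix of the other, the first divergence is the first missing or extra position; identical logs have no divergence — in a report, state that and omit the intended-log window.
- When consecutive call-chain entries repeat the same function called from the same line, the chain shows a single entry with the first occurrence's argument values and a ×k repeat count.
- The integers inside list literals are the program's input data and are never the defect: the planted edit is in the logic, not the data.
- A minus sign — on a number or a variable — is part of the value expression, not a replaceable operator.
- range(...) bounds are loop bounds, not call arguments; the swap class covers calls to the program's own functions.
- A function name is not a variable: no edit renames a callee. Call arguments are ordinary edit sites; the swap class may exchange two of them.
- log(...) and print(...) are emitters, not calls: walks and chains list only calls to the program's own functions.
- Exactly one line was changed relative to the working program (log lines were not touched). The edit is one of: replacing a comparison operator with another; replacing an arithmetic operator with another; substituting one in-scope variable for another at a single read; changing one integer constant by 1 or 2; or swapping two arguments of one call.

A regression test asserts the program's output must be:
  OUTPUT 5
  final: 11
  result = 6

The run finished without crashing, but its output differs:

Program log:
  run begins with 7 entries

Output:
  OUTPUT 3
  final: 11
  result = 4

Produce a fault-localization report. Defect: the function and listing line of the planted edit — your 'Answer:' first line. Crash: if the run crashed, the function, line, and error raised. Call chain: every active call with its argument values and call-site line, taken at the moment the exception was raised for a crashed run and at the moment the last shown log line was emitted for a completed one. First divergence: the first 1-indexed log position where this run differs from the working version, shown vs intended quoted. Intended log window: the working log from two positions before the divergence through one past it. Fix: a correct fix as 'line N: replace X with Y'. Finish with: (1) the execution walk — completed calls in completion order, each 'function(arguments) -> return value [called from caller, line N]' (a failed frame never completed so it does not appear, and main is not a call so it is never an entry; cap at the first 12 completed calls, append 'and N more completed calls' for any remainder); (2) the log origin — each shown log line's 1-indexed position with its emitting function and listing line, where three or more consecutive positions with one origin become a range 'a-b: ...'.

Answer: the defect is in scan_readings at line 36.
Key observation: No log line changed; the fault shows up purely in the output.
Call chain: main.
First divergence: none; the two logs match at every position.
Execution walk:
  rank_cells([10, 1, 2, 4, 11, 7, 10]) -> 4  [called from tally_events, line 24]
  derive_floor([10, 1, 2, 4, 11, 7, 10], 2) -> 1  [called from tally_events, line 25]
  audit_lot(4, 1) -> 11  [called from tally_events, line 26]
  tally_events([10, 1, 2, 4, 11, 7, 10], 2) -> 11  [called from main, line 47]
  map_offsets([10, 1, 2, 4, 11, 7, 10], 2) -> 2  [called from scan_readings, line 34]
  scan_readings([10, 1, 2, 4, 11, 7, 10], 2) -> 4  [called from main, line 48]
  weigh_samples(11, 4) -> 3  [called from main, line 49]
Log line origins:
  1: logged in main at line 46
A correct fix: line 36: replace `2` with `3`.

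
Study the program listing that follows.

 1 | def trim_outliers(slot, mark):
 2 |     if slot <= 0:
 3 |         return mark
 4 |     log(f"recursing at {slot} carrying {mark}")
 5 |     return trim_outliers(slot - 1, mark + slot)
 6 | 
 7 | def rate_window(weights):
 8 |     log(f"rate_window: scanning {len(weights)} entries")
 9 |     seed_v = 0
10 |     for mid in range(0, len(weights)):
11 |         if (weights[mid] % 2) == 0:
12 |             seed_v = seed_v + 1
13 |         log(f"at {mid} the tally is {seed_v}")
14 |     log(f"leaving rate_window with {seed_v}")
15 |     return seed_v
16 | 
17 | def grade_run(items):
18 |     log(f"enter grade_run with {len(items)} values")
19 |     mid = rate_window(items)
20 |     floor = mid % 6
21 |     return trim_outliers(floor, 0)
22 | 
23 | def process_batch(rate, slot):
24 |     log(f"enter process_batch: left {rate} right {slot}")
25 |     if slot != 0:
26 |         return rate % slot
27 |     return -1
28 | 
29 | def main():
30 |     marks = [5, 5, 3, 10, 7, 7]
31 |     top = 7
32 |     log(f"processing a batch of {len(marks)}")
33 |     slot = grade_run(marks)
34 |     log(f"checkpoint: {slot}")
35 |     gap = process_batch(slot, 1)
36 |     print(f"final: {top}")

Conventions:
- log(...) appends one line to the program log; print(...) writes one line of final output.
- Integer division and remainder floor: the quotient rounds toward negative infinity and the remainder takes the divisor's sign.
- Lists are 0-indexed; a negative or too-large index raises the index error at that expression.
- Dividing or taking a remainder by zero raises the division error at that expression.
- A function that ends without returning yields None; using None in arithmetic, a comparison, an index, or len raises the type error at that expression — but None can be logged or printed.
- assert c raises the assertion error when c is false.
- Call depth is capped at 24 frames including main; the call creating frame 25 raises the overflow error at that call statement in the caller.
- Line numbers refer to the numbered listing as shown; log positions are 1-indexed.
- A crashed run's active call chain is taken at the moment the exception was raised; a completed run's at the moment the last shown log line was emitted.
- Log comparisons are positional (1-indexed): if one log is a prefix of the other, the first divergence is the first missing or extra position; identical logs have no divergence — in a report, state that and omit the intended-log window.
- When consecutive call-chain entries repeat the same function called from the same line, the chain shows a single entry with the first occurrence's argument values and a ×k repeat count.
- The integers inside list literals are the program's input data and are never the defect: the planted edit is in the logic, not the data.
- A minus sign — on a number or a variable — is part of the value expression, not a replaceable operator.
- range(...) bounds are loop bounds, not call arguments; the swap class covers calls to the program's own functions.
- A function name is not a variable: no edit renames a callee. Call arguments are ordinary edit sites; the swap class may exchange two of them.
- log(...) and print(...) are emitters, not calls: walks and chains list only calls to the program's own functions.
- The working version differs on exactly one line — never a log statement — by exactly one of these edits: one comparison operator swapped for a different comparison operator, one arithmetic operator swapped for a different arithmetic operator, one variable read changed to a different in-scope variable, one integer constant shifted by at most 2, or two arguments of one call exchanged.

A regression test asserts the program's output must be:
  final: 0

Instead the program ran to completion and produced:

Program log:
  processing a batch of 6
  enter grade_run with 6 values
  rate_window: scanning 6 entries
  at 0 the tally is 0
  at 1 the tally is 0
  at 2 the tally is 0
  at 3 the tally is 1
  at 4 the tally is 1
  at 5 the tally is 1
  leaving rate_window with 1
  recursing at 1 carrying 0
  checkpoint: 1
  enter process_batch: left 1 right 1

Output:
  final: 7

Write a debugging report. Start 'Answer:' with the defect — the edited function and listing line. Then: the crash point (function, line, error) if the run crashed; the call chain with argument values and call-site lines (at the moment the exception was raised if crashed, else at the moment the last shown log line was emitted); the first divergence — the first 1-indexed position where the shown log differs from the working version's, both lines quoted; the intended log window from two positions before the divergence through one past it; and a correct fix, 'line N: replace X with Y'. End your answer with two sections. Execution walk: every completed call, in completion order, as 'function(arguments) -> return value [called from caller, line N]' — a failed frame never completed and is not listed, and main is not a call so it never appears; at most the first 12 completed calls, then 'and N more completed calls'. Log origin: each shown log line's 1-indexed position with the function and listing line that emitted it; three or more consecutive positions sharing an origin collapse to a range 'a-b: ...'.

Answer: the defect is in main at line 36.
The tell: The logs agree in full; only the final output differs.
Call chain: main -> process_batch(1, 1) (called at line 35).
First divergence: none; the two logs match at every position.
Execution walk:
  rate_window([5, 5, 3, 10, 7, 7]) -> 1  [called from grade_run, line 19]
  trim_outliers(0, 1) -> 1  [called from trim_outliers, line 5]
  trim_outliers(1, 0) -> 1  [called from grade_run, line 21]
  grade_run([5, 5, 3, 10, 7, 7]) -> 1  [called from main, line 33]
  process_batch(1, 1) -> 0  [called from main, line 35]
Log line origins:
  1: logged in main at line 32
  2: logged in grade_run at line 18
  3: logged in rate_window at line 8
  4-9: logged in rate_window at line 13
  10: logged in rate_window at line 14
  11: logged in trim_outliers at line 4
  12: logged in main at line 34
  13: logged in process_batch at line 24
A correct fix: line 36: replace `top` with `gap`.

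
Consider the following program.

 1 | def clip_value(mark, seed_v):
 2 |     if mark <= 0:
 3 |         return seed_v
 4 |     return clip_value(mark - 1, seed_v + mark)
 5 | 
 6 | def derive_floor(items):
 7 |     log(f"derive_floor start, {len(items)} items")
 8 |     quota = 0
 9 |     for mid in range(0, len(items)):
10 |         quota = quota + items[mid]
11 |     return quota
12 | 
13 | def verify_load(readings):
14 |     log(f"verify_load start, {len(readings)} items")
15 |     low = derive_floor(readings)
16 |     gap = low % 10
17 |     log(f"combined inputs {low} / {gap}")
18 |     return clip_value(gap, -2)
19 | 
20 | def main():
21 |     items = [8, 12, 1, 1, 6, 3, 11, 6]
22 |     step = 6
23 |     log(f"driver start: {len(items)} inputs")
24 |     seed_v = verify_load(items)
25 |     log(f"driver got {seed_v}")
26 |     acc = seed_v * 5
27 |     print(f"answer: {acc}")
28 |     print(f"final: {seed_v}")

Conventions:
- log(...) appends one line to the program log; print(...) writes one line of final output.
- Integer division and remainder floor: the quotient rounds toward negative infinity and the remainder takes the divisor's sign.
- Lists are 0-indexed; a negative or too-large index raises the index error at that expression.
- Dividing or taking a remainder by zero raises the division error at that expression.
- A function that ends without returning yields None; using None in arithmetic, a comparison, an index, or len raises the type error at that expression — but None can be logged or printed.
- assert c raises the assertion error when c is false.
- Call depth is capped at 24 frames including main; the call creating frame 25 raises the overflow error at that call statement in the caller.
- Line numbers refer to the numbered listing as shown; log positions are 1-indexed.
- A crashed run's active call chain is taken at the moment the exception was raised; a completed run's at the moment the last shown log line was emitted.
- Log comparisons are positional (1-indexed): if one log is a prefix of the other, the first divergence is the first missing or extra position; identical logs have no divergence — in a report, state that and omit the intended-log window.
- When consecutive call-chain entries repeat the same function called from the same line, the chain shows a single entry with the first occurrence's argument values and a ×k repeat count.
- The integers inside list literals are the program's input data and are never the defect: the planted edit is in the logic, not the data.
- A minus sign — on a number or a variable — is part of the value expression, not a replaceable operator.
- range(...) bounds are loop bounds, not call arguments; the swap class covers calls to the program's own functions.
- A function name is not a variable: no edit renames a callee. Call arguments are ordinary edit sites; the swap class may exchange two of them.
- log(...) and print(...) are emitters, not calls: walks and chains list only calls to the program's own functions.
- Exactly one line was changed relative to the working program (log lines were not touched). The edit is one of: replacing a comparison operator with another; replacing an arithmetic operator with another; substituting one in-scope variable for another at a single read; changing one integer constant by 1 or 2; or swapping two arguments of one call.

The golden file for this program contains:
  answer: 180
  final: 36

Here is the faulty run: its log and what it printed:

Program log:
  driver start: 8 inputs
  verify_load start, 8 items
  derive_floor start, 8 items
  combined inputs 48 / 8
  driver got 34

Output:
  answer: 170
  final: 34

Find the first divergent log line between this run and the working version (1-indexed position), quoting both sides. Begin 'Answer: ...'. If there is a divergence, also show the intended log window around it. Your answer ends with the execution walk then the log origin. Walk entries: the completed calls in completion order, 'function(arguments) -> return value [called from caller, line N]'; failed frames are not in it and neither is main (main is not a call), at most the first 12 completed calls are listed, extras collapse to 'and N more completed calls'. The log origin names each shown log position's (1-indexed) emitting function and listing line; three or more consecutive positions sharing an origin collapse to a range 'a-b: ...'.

Answer: position 5 — shown 'driver got 34', intended 'driver got 36'.
Intended log window:
  3: derive_floor start, 8 items
  4: combined inputs 48 / 8
  5: driver got 36
Execution walk:
  derive_floor([8, 12, 1, 1, 6, 3, 11, 6]) -> 48  [called from verify_load, line 15]
  clip_value(0, 34) -> 34  [called from clip_value, line 4]
  clip_value(1, 33) -> 34  [called from clip_value, line 4]
  clip_value(2, 31) -> 34  [called from clip_value, line 4]
  clip_value(3, 28) -> 34  [called from clip_value, line 4]
  clip_value(4, 24) -> 34  [called from clip_value, line 4]
  clip_value(5, 19) -> 34  [called from clip_value, line 4]
  clip_value(6, 13) -> 34  [called from clip_value, line 4]
  clip_value(7, 6) -> 34  [called from clip_value, line 4]
  clip_value(8, -2) -> 34  [called from verify_load, line 18]
  verify_load([8, 12, 1, 1, 6, 3, 11, 6]) -> 34  [called from main, line 24]
Log origins:
  1: logged in main at line 23
  2: logged in verify_load at line 14
  3: logged in derive_floor at line 7
  4: logged in verify_load at line 17
  5: logged in main at line 25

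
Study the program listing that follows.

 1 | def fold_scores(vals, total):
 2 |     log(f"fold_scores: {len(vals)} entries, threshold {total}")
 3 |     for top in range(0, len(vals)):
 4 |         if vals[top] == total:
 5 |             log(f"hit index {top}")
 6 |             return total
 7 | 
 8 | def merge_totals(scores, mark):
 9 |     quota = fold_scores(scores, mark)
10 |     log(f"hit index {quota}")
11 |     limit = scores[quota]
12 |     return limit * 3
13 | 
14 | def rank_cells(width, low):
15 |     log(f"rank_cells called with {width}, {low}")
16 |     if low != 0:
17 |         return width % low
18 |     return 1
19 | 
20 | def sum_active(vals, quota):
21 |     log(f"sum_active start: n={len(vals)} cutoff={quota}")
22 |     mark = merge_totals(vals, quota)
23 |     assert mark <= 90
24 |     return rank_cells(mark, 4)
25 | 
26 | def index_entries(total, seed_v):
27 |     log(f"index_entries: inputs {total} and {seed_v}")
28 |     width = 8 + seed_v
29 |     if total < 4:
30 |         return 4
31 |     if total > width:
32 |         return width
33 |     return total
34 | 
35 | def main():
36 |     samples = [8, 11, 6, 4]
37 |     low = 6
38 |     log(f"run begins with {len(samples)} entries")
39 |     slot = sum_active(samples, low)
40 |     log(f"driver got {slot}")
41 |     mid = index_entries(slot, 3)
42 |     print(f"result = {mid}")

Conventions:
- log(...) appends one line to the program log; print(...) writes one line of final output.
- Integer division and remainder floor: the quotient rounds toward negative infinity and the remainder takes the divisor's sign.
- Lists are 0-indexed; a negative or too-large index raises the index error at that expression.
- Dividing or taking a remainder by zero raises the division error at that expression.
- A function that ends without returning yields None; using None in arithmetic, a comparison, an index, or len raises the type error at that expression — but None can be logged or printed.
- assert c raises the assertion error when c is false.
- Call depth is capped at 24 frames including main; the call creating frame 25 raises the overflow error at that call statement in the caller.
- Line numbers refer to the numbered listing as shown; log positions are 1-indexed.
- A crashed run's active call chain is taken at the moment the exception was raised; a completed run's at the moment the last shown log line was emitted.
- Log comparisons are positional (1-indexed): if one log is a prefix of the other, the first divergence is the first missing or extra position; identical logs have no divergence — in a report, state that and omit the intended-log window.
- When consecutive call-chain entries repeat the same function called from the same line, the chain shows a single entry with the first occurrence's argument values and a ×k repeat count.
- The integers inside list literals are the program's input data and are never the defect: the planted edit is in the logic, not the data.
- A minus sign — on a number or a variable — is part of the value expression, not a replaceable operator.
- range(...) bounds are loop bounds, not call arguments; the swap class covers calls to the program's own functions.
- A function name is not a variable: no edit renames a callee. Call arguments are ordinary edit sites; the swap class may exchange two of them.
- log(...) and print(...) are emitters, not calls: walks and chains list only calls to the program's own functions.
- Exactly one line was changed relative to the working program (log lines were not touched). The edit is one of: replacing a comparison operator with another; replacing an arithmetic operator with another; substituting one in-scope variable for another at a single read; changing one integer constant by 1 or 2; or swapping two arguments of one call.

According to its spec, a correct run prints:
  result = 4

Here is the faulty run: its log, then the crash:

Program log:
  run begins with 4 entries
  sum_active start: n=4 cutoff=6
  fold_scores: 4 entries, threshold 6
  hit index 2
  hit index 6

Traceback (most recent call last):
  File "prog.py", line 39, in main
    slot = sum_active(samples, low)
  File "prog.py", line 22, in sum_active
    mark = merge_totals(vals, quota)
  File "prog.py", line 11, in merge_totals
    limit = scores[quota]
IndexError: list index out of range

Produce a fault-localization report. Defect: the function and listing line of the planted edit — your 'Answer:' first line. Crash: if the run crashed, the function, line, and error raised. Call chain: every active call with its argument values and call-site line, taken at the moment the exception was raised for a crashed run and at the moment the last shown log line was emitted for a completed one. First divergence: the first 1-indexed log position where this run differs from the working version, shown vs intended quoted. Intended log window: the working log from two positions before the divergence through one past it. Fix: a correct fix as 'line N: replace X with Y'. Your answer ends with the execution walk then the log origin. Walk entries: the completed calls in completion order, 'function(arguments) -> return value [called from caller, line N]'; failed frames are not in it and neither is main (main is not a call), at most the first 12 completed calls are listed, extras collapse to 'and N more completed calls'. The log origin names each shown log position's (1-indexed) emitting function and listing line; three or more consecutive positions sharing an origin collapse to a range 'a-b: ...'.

Answer: the defect is in fold_scores at line 6.
Key observation: At log position 5 the runs split — shown 'hit index 6', but the working version logs 'hit index 2'.
Crash: merge_totals, line 11, IndexError.
Call chain: main -> sum_active([8, 11, 6, 4], 6) (called at line 39) -> merge_totals([8, 11, 6, 4], 6) (called at line 22).
First divergence: position 5; shown 'hit index 6' vs intended 'hit index 2'.
Intended log window:
  3: fold_scores: 4 entries, threshold 6
  4: hit index 2
  5: hit index 2
  6: rank_cells called with 18, 4
Execution walk:
  fold_scores([8, 11, 6, 4], 6) -> 6  [called from merge_totals, line 9]
Log origin:
  1: emitted by main (line 38)
  2: emitted by sum_active (line 21)
  3: emitted by fold_scores (line 2)
  4: emitted by fold_scores (line 5)
  5: emitted by merge_totals (line 10)
A correct fix: line 6: replace `total` with `top`.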